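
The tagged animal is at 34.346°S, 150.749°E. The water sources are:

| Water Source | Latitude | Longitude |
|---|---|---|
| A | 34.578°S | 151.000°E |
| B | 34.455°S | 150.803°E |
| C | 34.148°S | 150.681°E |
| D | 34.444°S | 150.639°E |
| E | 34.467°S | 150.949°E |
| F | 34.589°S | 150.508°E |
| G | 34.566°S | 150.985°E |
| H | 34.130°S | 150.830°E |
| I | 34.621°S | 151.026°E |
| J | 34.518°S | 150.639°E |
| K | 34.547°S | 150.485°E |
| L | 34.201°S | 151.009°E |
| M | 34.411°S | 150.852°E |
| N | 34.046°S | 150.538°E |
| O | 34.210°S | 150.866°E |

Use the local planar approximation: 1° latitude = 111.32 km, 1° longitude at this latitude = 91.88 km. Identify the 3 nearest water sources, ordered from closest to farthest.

M, B, D

Distances from 34.346°S, 150.749°E:
A: √((-0.232·111.32)² + (0.251·91.88)²) = √(666.99467 + 531.85031) = 34.624 km
B: √((-0.109·111.32)² + (0.054·91.88)²) = √(147.23104 + 24.61668) = 13.109 km
C: √((0.198·111.32)² + (-0.068·91.88)²) = √(485.82155 + 39.03550) = 22.910 km
D: √((-0.098·111.32)² + (-0.110·91.88)²) = √(119.01414 + 102.14741) = 14.872 km
E: √((-0.121·111.32)² + (0.200·91.88)²) = √(181.43336 + 337.67738) = 22.784 km
F: √((-0.243·111.32)² + (-0.241·91.88)²) = √(731.74362 + 490.31599) = 34.958 km
G: √((-0.220·111.32)² + (0.236·91.88)²) = √(599.77969 + 470.18198) = 32.710 km
H: √((0.216·111.32)² + (0.081·91.88)²) = √(578.16780 + 55.38753) = 25.171 km
I: √((-0.275·111.32)² + (0.277·91.88)²) = √(937.15577 + 647.74118) = 39.811 km
J: √((-0.172·111.32)² + (-0.110·91.88)²) = √(366.60914 + 102.14741) = 21.651 km
K: √((-0.201·111.32)² + (-0.264·91.88)²) = √(500.65495 + 588.36906) = 33.000 km
L: √((0.145·111.32)² + (0.260·91.88)²) = √(260.54479 + 570.67477) = 28.831 km
M: √((-0.065·111.32)² + (0.103·91.88)²) = √(52.35680 + 89.56048) = 11.913 km
N: √((0.300·111.32)² + (-0.211·91.88)²) = √(1115.29282 + 375.84336) = 38.615 km
O: √((0.136·111.32)² + (0.117·91.88)²) = √(229.20507 + 115.56164) = 18.568 km
Sorted: M (11.913 km) < B (13.109 km) < D (14.872 km) < O (18.568 km) < J (21.651 km) < …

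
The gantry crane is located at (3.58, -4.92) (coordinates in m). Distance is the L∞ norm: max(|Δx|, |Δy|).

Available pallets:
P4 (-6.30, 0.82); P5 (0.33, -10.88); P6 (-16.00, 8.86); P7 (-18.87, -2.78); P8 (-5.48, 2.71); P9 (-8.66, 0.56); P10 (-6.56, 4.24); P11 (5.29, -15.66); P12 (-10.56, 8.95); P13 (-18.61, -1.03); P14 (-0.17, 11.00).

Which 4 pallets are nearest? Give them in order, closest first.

Distances from (3.58, -4.92):
P4: max(|-9.88|, |5.74|) = 9.88 m
P5: max(|-3.25|, |-5.96|) = 5.96 m
P6: max(|-19.58|, |13.78|) = 19.58 m
P7: max(|-22.45|, |2.14|) = 22.45 m
P8: max(|-9.06|, |7.63|) = 9.06 m
P9: max(|-12.24|, |5.48|) = 12.24 m
P10: max(|-10.14|, |9.16|) = 10.14 m
P11: max(|1.71|, |-10.74|) = 10.74 m
P12: max(|-14.14|, |13.87|) = 14.14 m
P13: max(|-22.19|, |3.89|) = 22.19 m
P14: max(|-3.75|, |15.92|) = 15.92 m
Sorted: P5 (5.96 m) < P8 (9.06 m) < P4 (9.88 m) < P10 (10.14 m) < P11 (10.74 m) < P9 (12.24 m) < …

P5, P8, P4, P10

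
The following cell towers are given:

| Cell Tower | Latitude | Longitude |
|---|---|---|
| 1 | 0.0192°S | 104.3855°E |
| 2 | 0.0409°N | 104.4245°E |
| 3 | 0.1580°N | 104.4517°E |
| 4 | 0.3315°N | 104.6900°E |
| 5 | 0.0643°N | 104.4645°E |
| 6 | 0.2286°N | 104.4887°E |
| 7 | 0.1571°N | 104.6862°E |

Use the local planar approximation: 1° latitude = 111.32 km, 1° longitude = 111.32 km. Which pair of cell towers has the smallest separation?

2 and 5

Pairwise distances:
1–2: 7.9755 km
1–3: 21.0575 km
1–4: 51.7022 km
1–5: 12.7961 km
1–6: 29.8817 km
1–7: 38.8030 km
2–3: 13.3826 km
2–4: 43.8180 km
2–5: 5.1588 km
2–6: 22.0832 km
2–7: 31.8751 km
3–4: 32.8138 km
3–5: 10.5276 km
3–6: 8.8731 km
3–7: 26.1047 km
4–5: 38.9216 km
4–6: 25.1667 km
4–7: 19.4188 km
5–6: 18.4872 km
5–7: 26.7545 km
6–7: 23.3821 km
Closest pair: 2–5 at 5.1588 km.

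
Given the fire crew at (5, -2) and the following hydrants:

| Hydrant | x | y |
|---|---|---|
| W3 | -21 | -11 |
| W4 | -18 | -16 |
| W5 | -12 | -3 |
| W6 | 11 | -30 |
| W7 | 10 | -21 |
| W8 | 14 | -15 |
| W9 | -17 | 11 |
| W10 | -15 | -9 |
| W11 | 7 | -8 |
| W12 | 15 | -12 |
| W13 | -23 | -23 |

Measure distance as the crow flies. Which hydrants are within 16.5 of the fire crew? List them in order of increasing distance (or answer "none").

Distances from (5, -2):
W3: √((-26)² + (-9)²) = √(676.000 + 81.000) = 27.5
W4: √((-23)² + (-14)²) = √(529.000 + 196.000) = 26.9
W5: √((-17)² + (-1)²) = √(289.000 + 1.000) = 17.0
W6: √((6)² + (-28)²) = √(36.000 + 784.000) = 28.6
W7: √((5)² + (-19)²) = √(25.000 + 361.000) = 19.6
W8: √((9)² + (-13)²) = √(81.000 + 169.000) = 15.8
W9: √((-22)² + (13)²) = √(484.000 + 169.000) = 25.6
W10: √((-20)² + (-7)²) = √(400.000 + 49.000) = 21.2
W11: √((2)² + (-6)²) = √(4.000 + 36.000) = 6.3
W12: √((10)² + (-10)²) = √(100.000 + 100.000) = 14.1
W13: √((-28)² + (-21)²) = √(784.000 + 441.000) = 35.0
Threshold 16.5: W11 (6.3), W12 (14.1), W8 (15.8) are within range.

W11, W12, W8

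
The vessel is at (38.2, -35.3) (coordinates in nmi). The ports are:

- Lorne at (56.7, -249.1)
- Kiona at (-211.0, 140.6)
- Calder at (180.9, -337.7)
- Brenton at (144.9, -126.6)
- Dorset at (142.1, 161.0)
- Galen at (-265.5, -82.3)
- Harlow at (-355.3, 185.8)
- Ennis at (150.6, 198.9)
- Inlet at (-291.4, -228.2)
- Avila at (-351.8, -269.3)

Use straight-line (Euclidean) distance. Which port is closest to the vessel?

Brenton

Distances from (38.2, -35.3):
Lorne: √((18.5)² + (-213.8)²) = √(342.250 + 45710.440) = 214.6 nmi
Kiona: √((-249.2)² + (175.9)²) = √(62100.640 + 30940.810) = 305.0 nmi
Calder: √((142.7)² + (-302.4)²) = √(20363.290 + 91445.760) = 334.4 nmi
Brenton: √((106.7)² + (-91.3)²) = √(11384.890 + 8335.690) = 140.4 nmi
Dorset: √((103.9)² + (196.3)²) = √(10795.210 + 38533.690) = 222.1 nmi
Galen: √((-303.7)² + (-47.0)²) = √(92233.690 + 2209.000) = 307.3 nmi
Harlow: √((-393.5)² + (221.1)²) = √(154842.250 + 48885.210) = 451.4 nmi
Ennis: √((112.4)² + (234.2)²) = √(12633.760 + 54849.640) = 259.8 nmi
Inlet: √((-329.6)² + (-192.9)²) = √(108636.160 + 37210.410) = 381.9 nmi
Avila: √((-390.0)² + (-234.0)²) = √(152100.000 + 54756.000) = 454.8 nmi
Minimum: Brenton at 140.4 nmi.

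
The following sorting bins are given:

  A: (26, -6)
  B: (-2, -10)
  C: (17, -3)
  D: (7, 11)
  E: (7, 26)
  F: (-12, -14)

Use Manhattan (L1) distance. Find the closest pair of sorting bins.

A and C

Pairwise distances:
A–B: 32
A–C: 12
A–D: 36
A–E: 51
A–F: 46
B–C: 26
B–D: 30
B–E: 45
B–F: 14
C–D: 24
C–E: 39
C–F: 40
D–E: 15
D–F: 44
E–F: 59
Closest pair: A–C at 12.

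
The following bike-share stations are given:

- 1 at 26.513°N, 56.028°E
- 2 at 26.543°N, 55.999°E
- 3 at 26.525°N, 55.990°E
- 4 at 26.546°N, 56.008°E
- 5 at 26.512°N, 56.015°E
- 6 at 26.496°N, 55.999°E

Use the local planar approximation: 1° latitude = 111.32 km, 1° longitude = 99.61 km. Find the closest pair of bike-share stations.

2 and 4

Pairwise distances:
1–2: 4.416 km
1–3: 4.014 km
1–4: 4.179 km
1–5: 1.300 km
1–6: 3.453 km
2–3: 2.195 km
2–4: 0.957 km
2–5: 3.801 km
2–6: 5.232 km
3–4: 2.946 km
3–5: 2.880 km
3–6: 3.350 km
4–5: 3.849 km
4–6: 5.638 km
5–6: 2.390 km
Closest pair: 2–4 at 0.957 km.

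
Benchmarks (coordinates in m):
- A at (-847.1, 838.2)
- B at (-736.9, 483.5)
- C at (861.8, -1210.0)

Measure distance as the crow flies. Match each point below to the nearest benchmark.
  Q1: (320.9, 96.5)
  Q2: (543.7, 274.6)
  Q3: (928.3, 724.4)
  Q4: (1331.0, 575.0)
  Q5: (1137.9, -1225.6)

Q1 at (320.9, 96.5):
  A: 1383.6 m
  B: 1126.4 m
  C: 1414.0 m
  → nearest: B (1126.4 m)
Q2 at (543.7, 274.6):
  A: 1500.7 m
  B: 1297.5 m
  C: 1518.3 m
  → nearest: B (1297.5 m)
Q3 at (928.3, 724.4):
  A: 1779.0 m
  B: 1682.5 m
  C: 1935.5 m
  → nearest: B (1682.5 m)
Q4 at (1331.0, 575.0):
  A: 2193.9 m
  B: 2069.9 m
  C: 1845.6 m
  → nearest: C (1845.6 m)
Q5 at (1137.9, -1225.6):
  A: 2863.5 m
  B: 2536.9 m
  C: 276.5 m
  → nearest: C (276.5 m)

Q1→B; Q2→B; Q3→B; Q4→C; Q5→C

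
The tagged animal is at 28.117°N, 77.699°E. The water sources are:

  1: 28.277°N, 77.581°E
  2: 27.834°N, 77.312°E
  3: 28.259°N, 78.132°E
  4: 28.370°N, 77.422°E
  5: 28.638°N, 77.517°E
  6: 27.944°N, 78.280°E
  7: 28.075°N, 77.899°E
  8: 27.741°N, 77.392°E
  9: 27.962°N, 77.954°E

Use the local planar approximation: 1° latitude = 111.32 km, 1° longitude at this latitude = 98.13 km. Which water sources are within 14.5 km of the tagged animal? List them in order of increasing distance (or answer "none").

none

Distances from 28.117°N, 77.699°E:
1: √((0.160·111.32)² + (-0.118·98.13)²) = √(317.23885 + 134.08111) = 21.244 km
2: √((-0.283·111.32)² + (-0.387·98.13)²) = √(992.47429 + 1442.20012) = 49.342 km
3: √((0.142·111.32)² + (0.433·98.13)²) = √(249.87516 + 1805.42474) = 45.335 km
4: √((0.253·111.32)² + (-0.277·98.13)²) = √(793.20864 + 738.86167) = 39.142 km
5: √((0.521·111.32)² + (-0.182·98.13)²) = √(3363.73553 + 318.96746) = 60.685 km
6: √((-0.173·111.32)² + (0.581·98.13)²) = √(370.88443 + 3250.54260) = 60.178 km
7: √((-0.042·111.32)² + (0.200·98.13)²) = √(21.85974 + 385.17988) = 20.175 km
8: √((-0.376·111.32)² + (-0.307·98.13)²) = √(1751.95152 + 907.57045) = 51.571 km
9: √((-0.155·111.32)² + (0.255·98.13)²) = √(297.72122 + 626.15804) = 30.395 km
Threshold 14.5 km: none within range.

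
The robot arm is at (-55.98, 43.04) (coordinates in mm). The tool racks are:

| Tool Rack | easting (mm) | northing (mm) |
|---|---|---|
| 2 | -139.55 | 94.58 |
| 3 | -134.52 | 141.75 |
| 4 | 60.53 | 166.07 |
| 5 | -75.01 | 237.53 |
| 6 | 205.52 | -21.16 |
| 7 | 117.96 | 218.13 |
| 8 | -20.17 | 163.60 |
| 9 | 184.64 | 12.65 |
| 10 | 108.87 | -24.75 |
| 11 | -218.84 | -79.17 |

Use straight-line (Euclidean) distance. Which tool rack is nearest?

2

Distances from (-55.98, 43.04):
2: 98.19 mm
3: 126.14 mm
4: 169.44 mm
5: 195.42 mm
6: 269.27 mm
7: 246.80 mm
8: 125.77 mm
9: 242.53 mm
10: 178.24 mm
11: 203.61 mm
Minimum: 2 at 98.19 mm.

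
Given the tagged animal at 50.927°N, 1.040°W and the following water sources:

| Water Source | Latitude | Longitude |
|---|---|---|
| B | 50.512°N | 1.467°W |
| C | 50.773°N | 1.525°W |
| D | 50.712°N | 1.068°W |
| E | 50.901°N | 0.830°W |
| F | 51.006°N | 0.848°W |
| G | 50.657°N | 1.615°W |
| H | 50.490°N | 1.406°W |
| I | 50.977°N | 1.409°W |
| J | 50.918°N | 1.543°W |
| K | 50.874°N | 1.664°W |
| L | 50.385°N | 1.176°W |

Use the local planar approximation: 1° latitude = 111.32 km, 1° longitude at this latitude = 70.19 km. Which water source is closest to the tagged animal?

Distances from 50.927°N, 1.040°W:
B: √((-0.415·111.32)² + (-0.427·70.19)²) = √(2134.23672 + 898.26863) = 55.068 km
C: √((-0.154·111.32)² + (-0.485·70.19)²) = √(293.89205 + 1158.86798) = 38.115 km
D: √((-0.215·111.32)² + (-0.028·70.19)²) = √(572.82678 + 3.86248) = 24.014 km
E: √((-0.026·111.32)² + (0.210·70.19)²) = √(8.37709 + 217.26465) = 15.021 km
F: √((0.079·111.32)² + (0.192·70.19)²) = √(77.33936 + 181.61551) = 16.092 km
G: √((-0.270·111.32)² + (-0.575·70.19)²) = √(903.38718 + 1628.86906) = 50.322 km
H: √((-0.437·111.32)² + (-0.366·70.19)²) = √(2366.51504 + 659.95247) = 55.013 km
I: √((0.050·111.32)² + (-0.369·70.19)²) = √(30.98036 + 670.81570) = 26.491 km
J: √((-0.009·111.32)² + (-0.503·70.19)²) = √(1.00376 + 1246.48327) = 35.320 km
K: √((-0.053·111.32)² + (-0.624·70.19)²) = √(34.80953 + 1918.31386) = 44.194 km
L: √((-0.542·111.32)² + (-0.136·70.19)²) = √(3640.36532 + 91.12306) = 61.086 km
Minimum: E at 15.021 km.

E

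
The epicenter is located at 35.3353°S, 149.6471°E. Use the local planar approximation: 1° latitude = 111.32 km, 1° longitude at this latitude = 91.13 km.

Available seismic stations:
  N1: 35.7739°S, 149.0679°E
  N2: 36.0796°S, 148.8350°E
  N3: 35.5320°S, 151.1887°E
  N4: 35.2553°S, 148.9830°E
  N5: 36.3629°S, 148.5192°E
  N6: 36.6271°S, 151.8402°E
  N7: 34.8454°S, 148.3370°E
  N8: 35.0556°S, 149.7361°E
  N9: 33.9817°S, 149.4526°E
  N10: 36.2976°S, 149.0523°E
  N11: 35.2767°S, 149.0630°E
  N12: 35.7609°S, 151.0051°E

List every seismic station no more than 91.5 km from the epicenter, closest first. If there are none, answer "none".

Distances from 35.3353°S, 149.6471°E:
N1: 71.9018 km
N2: 111.0946 km
N3: 142.1822 km
N4: 61.1712 km
N5: 153.7872 km
N6: 246.2159 km
N7: 131.2554 km
N8: 32.1752 km
N9: 151.7217 km
N10: 120.0561 km
N11: 53.6273 km
N12: 132.5136 km
Threshold 91.5 km: N8 (32.1752 km), N11 (53.6273 km), N4 (61.1712 km), N1 (71.9018 km) are within range.

N8, N11, N4, N1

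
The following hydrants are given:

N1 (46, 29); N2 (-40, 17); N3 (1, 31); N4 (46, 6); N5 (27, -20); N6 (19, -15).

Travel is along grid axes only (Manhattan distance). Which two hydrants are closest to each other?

Pairwise distances:
N1–N2: 98
N1–N3: 47
N1–N4: 23
N1–N5: 68
N1–N6: 71
N2–N3: 55
N2–N4: 97
N2–N5: 104
N2–N6: 91
N3–N4: 70
N3–N5: 77
N3–N6: 64
N4–N5: 45
N4–N6: 48
N5–N6: 13
Closest pair: N5–N6 at 13.

N5 and N6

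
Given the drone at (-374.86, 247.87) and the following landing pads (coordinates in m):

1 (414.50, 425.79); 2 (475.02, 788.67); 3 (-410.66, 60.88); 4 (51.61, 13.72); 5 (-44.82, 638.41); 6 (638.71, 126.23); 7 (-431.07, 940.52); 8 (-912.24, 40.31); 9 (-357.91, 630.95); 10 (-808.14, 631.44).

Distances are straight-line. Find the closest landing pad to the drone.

Distances from (-374.86, 247.87):
1: √((789.36)² + (177.92)²) = √(623089.2096 + 31655.5264) = 809.16 m
2: √((849.88)² + (540.80)²) = √(722296.0144 + 292464.6400) = 1007.35 m
3: √((-35.80)² + (-186.99)²) = √(1281.6400 + 34965.2601) = 190.39 m
4: √((426.47)² + (-234.15)²) = √(181876.6609 + 54826.2225) = 486.52 m
5: √((330.04)² + (390.54)²) = √(108926.4016 + 152521.4916) = 511.32 m
6: √((1013.57)² + (-121.64)²) = √(1027324.1449 + 14796.2896) = 1020.84 m
7: √((-56.21)² + (692.65)²) = √(3159.5641 + 479764.0225) = 694.93 m
8: √((-537.38)² + (-207.56)²) = √(288777.2644 + 43081.1536) = 576.07 m
9: √((16.95)² + (383.08)²) = √(287.3025 + 146750.2864) = 383.45 m
10: √((-433.28)² + (383.57)²) = √(187731.5584 + 147125.9449) = 578.67 m
Minimum: 3 at 190.39 m.

3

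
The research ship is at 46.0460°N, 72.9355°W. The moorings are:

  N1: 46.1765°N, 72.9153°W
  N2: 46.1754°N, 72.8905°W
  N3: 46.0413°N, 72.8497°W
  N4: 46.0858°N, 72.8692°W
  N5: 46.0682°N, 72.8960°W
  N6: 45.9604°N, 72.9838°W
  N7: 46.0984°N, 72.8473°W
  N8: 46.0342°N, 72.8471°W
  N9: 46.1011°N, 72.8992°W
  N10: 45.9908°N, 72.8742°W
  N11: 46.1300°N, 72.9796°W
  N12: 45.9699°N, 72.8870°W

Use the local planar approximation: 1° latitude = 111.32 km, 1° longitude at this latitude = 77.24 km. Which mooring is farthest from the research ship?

Distances from 46.0460°N, 72.9355°W:
N1: √((0.1305·111.32)² + (0.0202·77.24)²) = √(211.041283 + 2.434374) = 14.6108 km
N2: √((0.1294·111.32)² + (0.0450·77.24)²) = √(207.498494 + 12.081186) = 14.8182 km
N3: √((-0.0047·111.32)² + (0.0858·77.24)²) = √(0.273742 + 43.919674) = 6.6478 km
N4: √((0.0398·111.32)² + (0.0663·77.24)²) = √(19.629649 + 26.224764) = 6.7716 km
N5: √((0.0222·111.32)² + (0.0395·77.24)²) = √(6.107343 + 9.308479) = 3.9263 km
N6: √((-0.0856·111.32)² + (-0.0483·77.24)²) = √(90.801689 + 13.918063) = 10.2333 km
N7: √((0.0524·111.32)² + (0.0882·77.24)²) = √(34.025849 + 46.411083) = 8.9687 km
N8: √((-0.0118·111.32)² + (0.0884·77.24)²) = √(1.725482 + 46.621802) = 6.9532 km
N9: √((0.0551·111.32)² + (0.0363·77.24)²) = √(37.622668 + 7.861362) = 6.7442 km
N10: √((-0.0552·111.32)² + (0.0613·77.24)²) = √(37.759354 + 22.418445) = 7.7574 km
N11: √((0.0840·111.32)² + (-0.0441·77.24)²) = √(87.438957 + 11.602771) = 9.9520 km
N12: √((-0.0761·111.32)² + (0.0485·77.24)²) = √(71.765499 + 14.033565) = 9.2628 km
Maximum: N2 at 14.8182 km.

N2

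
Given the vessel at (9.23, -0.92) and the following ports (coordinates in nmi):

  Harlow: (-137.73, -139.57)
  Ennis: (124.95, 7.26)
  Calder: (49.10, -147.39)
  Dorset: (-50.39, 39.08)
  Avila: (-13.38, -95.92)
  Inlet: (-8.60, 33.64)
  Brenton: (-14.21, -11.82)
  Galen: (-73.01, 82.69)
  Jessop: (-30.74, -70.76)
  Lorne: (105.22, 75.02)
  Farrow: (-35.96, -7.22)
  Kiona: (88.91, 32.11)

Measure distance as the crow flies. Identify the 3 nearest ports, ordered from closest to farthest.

Distances from (9.23, -0.92):
Harlow: 202.04 nmi
Ennis: 116.01 nmi
Calder: 151.80 nmi
Dorset: 71.80 nmi
Avila: 97.65 nmi
Inlet: 38.89 nmi
Brenton: 25.85 nmi
Galen: 117.28 nmi
Jessop: 80.47 nmi
Lorne: 122.40 nmi
Farrow: 45.63 nmi
Kiona: 86.25 nmi
Sorted: Brenton (25.85 nmi) < Inlet (38.89 nmi) < Farrow (45.63 nmi) < Dorset (71.80 nmi) < Jessop (80.47 nmi) < …

Brenton, Inlet, Farrow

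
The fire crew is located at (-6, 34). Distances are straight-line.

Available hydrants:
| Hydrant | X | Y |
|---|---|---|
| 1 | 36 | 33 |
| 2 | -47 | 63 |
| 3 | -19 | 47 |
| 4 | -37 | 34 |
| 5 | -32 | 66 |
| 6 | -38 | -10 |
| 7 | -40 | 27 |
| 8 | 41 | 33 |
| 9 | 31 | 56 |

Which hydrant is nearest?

3

Distances from (-6, 34):
1: √((42)² + (-1)²) = √(1764.000 + 1.000) = 42.0
2: √((-41)² + (29)²) = √(1681.000 + 841.000) = 50.2
3: √((-13)² + (13)²) = √(169.000 + 169.000) = 18.4
4: √((-31)² + (0)²) = √(961.000 + 0.000) = 31.0
5: √((-26)² + (32)²) = √(676.000 + 1024.000) = 41.2
6: √((-32)² + (-44)²) = √(1024.000 + 1936.000) = 54.4
7: √((-34)² + (-7)²) = √(1156.000 + 49.000) = 34.7
8: √((47)² + (-1)²) = √(2209.000 + 1.000) = 47.0
9: √((37)² + (22)²) = √(1369.000 + 484.000) = 43.0
Minimum: 3 at 18.4.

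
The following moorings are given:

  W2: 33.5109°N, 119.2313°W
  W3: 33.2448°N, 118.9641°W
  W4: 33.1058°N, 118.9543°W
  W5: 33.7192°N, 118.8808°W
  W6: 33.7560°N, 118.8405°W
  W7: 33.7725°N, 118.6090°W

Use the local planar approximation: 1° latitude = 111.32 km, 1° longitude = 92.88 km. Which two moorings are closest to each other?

W5 and W6

Pairwise distances:
W2–W3: 38.6444 km
W2–W4: 51.9186 km
W2–W5: 39.9684 km
W2–W6: 45.4087 km
W2–W7: 64.7209 km
W3–W4: 15.5002 km
W3–W5: 53.3739 km
W3–W6: 58.0532 km
W3–W7: 67.3691 km
W4–W5: 68.6241 km
W4–W6: 73.1479 km
W4–W7: 80.8502 km
W5–W6: 5.5491 km
W5–W7: 25.9327 km
W6–W7: 21.5800 km
Closest pair: W5–W6 at 5.5491 km.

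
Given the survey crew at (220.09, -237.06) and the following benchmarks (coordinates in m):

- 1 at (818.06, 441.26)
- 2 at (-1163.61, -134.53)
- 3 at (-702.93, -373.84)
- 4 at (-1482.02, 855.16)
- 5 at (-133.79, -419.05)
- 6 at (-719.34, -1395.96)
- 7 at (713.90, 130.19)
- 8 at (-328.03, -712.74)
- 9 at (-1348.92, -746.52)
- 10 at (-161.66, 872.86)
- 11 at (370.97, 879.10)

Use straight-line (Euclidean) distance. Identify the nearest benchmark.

5

Distances from (220.09, -237.06):
1: √((597.97)² + (678.32)²) = √(357568.1209 + 460118.0224) = 904.26 m
2: √((-1383.70)² + (102.53)²) = √(1914625.6900 + 10512.4009) = 1387.49 m
3: √((-923.02)² + (-136.78)²) = √(851965.9204 + 18708.7684) = 933.10 m
4: √((-1702.11)² + (1092.22)²) = √(2897178.4521 + 1192944.5284) = 2022.41 m
5: √((-353.88)² + (-181.99)²) = √(125231.0544 + 33120.3601) = 397.93 m
6: √((-939.43)² + (-1158.90)²) = √(882528.7249 + 1343049.2100) = 1491.84 m
7: √((493.81)² + (367.25)²) = √(243848.3161 + 134872.5625) = 615.40 m
8: √((-548.12)² + (-475.68)²) = √(300435.5344 + 226271.4624) = 725.75 m
9: √((-1569.01)² + (-509.46)²) = √(2461792.3801 + 259549.4916) = 1649.65 m
10: √((-381.75)² + (1109.92)²) = √(145733.0625 + 1231922.4064) = 1173.74 m
11: √((150.88)² + (1116.16)²) = √(22764.7744 + 1245813.1456) = 1126.31 m
Minimum: 5 at 397.93 m.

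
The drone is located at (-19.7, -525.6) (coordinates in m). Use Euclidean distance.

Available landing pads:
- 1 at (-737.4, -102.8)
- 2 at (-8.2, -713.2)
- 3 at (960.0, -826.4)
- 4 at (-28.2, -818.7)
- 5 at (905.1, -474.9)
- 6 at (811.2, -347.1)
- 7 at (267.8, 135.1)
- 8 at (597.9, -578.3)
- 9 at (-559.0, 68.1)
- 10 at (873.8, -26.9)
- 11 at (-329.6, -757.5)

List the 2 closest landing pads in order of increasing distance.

2, 4

Distances from (-19.7, -525.6):
1: √((-717.7)² + (422.8)²) = √(515093.290 + 178759.840) = 833.0 m
2: √((11.5)² + (-187.6)²) = √(132.250 + 35193.760) = 188.0 m
3: √((979.7)² + (-300.8)²) = √(959812.090 + 90480.640) = 1024.8 m
4: √((-8.5)² + (-293.1)²) = √(72.250 + 85907.610) = 293.2 m
5: √((924.8)² + (50.7)²) = √(855255.040 + 2570.490) = 926.2 m
6: √((830.9)² + (178.5)²) = √(690394.810 + 31862.250) = 849.9 m
7: √((287.5)² + (660.7)²) = √(82656.250 + 436524.490) = 720.5 m
8: √((617.6)² + (-52.7)²) = √(381429.760 + 2777.290) = 619.8 m
9: √((-539.3)² + (593.7)²) = √(290844.490 + 352479.690) = 802.1 m
10: √((893.5)² + (498.7)²) = √(798342.250 + 248701.690) = 1023.3 m
11: √((-309.9)² + (-231.9)²) = √(96038.010 + 53777.610) = 387.1 m
Sorted: 2 (188.0 m) < 4 (293.2 m) < 11 (387.1 m) < 8 (619.8 m) < …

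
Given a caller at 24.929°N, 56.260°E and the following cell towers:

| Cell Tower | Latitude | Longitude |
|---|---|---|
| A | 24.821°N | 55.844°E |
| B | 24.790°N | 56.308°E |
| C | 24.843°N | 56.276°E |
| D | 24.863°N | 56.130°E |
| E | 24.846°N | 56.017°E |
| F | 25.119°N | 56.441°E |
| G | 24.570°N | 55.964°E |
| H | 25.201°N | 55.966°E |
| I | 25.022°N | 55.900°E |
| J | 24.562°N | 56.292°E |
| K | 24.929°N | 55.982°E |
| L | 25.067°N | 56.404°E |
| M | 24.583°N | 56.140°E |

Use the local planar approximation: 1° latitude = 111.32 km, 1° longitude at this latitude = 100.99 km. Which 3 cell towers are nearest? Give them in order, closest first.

Distances from 24.929°N, 56.260°E:
A: √((-0.108·111.32)² + (-0.416·100.99)²) = √(144.54195 + 1764.99470) = 43.698 km
B: √((-0.139·111.32)² + (0.048·100.99)²) = √(239.42858 + 23.49845) = 16.215 km
C: √((-0.086·111.32)² + (0.016·100.99)²) = √(91.65229 + 2.61094) = 9.709 km
D: √((-0.066·111.32)² + (-0.130·100.99)²) = √(53.98017 + 172.36276) = 15.045 km
E: √((-0.083·111.32)² + (-0.243·100.99)²) = √(85.36947 + 602.23958) = 26.222 km
F: √((0.190·111.32)² + (0.181·100.99)²) = √(447.35634 + 334.12879) = 27.955 km
G: √((-0.359·111.32)² + (-0.296·100.99)²) = √(1597.11170 + 893.59384) = 49.907 km
H: √((0.272·111.32)² + (-0.294·100.99)²) = √(916.82026 + 881.55904) = 42.407 km
I: √((0.093·111.32)² + (-0.360·100.99)²) = √(107.17964 + 1321.78782) = 37.802 km
J: √((-0.367·111.32)² + (0.032·100.99)²) = √(1669.08527 + 10.44376) = 40.982 km
K: √((0.000·111.32)² + (-0.278·100.99)²) = √(0.00000 + 788.21798) = 28.075 km
L: √((0.138·111.32)² + (0.144·100.99)²) = √(235.99596 + 211.48605) = 21.154 km
M: √((-0.346·111.32)² + (-0.120·100.99)²) = √(1483.53772 + 146.86531) = 40.378 km
Sorted: C (9.709 km) < D (15.045 km) < B (16.215 km) < L (21.154 km) < E (26.222 km) < …

C, D, B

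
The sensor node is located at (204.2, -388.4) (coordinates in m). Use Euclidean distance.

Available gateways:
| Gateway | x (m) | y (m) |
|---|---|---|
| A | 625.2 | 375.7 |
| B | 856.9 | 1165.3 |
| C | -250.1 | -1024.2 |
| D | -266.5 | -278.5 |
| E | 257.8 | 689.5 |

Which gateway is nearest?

Distances from (204.2, -388.4):
A: √((421.0)² + (764.1)²) = √(177241.000 + 583848.810) = 872.4 m
B: √((652.7)² + (1553.7)²) = √(426017.290 + 2413983.690) = 1685.2 m
C: √((-454.3)² + (-635.8)²) = √(206388.490 + 404241.640) = 781.4 m
D: √((-470.7)² + (109.9)²) = √(221558.490 + 12078.010) = 483.4 m
E: √((53.6)² + (1077.9)²) = √(2872.960 + 1161868.410) = 1079.2 m
Minimum: D at 483.4 m.

D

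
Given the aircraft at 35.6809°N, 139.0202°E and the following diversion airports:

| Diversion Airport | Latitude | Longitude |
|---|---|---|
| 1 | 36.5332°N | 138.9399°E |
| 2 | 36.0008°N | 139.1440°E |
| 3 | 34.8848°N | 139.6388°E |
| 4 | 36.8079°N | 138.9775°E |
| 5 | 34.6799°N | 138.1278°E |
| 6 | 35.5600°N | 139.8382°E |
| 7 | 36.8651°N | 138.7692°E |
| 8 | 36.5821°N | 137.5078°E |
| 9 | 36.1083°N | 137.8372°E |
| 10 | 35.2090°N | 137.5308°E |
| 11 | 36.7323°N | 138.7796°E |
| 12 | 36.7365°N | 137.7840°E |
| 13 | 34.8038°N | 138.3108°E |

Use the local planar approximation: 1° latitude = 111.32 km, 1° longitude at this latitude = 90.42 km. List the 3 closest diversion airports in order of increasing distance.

2, 6, 1

Distances from 35.6809°N, 139.0202°E:
1: √((0.8523·111.32)² + (-0.0803·90.42)²) = √(9001.841715 + 52.718142) = 95.1555 km
2: √((0.3199·111.32)² + (0.1238·90.42)²) = √(1268.162409 + 125.305546) = 37.3292 km
3: √((-0.7961·111.32)² + (0.6186·90.42)²) = √(7853.832652 + 3128.591325) = 104.7971 km
4: √((1.1270·111.32)² + (-0.0427·90.42)²) = √(15739.619434 + 14.906811) = 125.5170 km
5: √((-1.0010·111.32)² + (-0.8924·90.42)²) = √(12416.939077 + 6511.006496) = 137.5789 km
6: √((-0.1209·111.32)² + (0.8180·90.42)²) = √(181.133591 + 5470.608208) = 75.1781 km
7: √((1.1842·111.32)² + (-0.2510·90.42)²) = √(17377.868591 + 515.082089) = 133.7645 km
8: √((0.9012·111.32)² + (-1.5124·90.42)²) = √(10064.420216 + 18700.892889) = 169.6034 km
9: √((0.4274·111.32)² + (-1.1830·90.42)²) = √(2263.682070 + 11441.909138) = 117.0709 km
10: √((-0.4719·111.32)² + (-1.4894·90.42)²) = √(2759.601358 + 18136.425841) = 144.5546 km
11: √((1.0514·111.32)² + (-0.2406·90.42)²) = √(13698.794183 + 473.282288) = 119.0465 km
12: √((1.0556·111.32)² + (-1.2362·90.42)²) = √(13808.457208 + 12494.143334) = 162.1808 km
13: √((-0.8771·111.32)² + (-0.7094·90.42)²) = √(9533.329798 + 4114.446065) = 116.8237 km
Sorted: 2 (37.3292 km) < 6 (75.1781 km) < 1 (95.1555 km) < 3 (104.7971 km) < 13 (116.8237 km) < …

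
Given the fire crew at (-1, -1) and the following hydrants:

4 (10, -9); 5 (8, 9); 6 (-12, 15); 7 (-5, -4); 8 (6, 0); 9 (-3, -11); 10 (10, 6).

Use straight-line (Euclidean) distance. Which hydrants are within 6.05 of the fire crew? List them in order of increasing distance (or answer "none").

7

Distances from (-1, -1):
4: √((11)² + (-8)²) = √(121.000 + 64.000) = 13.6
5: √((9)² + (10)²) = √(81.000 + 100.000) = 13.5
6: √((-11)² + (16)²) = √(121.000 + 256.000) = 19.4
7: √((-4)² + (-3)²) = √(16.000 + 9.000) = 5.0
8: √((7)² + (1)²) = √(49.000 + 1.000) = 7.1
9: √((-2)² + (-10)²) = √(4.000 + 100.000) = 10.2
10: √((11)² + (7)²) = √(121.000 + 49.000) = 13.0
Threshold 6.05: 7 (5.0) is within range.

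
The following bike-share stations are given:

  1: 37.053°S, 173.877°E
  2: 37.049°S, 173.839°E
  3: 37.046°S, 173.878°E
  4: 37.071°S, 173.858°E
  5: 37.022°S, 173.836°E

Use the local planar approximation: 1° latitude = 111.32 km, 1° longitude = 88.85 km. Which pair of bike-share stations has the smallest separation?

Pairwise distances:
1–2: 3.406 km
1–3: 0.784 km
1–4: 2.620 km
1–5: 5.018 km
2–3: 3.481 km
2–4: 2.974 km
2–5: 3.017 km
3–4: 3.302 km
3–5: 4.589 km
4–5: 5.794 km
Closest pair: 1–3 at 0.784 km.

1 and 3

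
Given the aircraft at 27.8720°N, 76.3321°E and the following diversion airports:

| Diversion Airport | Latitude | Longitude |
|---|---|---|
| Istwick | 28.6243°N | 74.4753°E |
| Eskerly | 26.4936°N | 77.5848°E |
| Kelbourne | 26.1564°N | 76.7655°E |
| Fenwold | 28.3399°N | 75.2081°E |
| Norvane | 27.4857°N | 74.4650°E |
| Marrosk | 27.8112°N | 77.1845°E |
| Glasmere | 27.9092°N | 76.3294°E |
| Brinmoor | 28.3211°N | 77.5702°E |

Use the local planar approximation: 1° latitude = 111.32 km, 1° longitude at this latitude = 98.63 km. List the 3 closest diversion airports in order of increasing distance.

Glasmere, Marrosk, Fenwold

Distances from 27.8720°N, 76.3321°E:
Istwick: √((0.7523·111.32)² + (-1.8568·98.63)²) = √(7013.398546 + 33538.861890) = 201.3759 km
Eskerly: √((-1.3784·111.32)² + (1.2527·98.63)²) = √(23544.904010 + 15265.541742) = 197.0037 km
Kelbourne: √((-1.7156·111.32)² + (0.4334·98.63)²) = √(36473.586521 + 1827.241205) = 195.7060 km
Fenwold: √((0.4679·111.32)² + (-1.1240·98.63)²) = √(2713.016816 + 12289.966206) = 122.4867 km
Norvane: √((-0.3863·111.32)² + (-1.8671·98.63)²) = √(1849.250785 + 33911.985990) = 189.1064 km
Marrosk: √((-0.0608·111.32)² + (0.8524·98.63)²) = √(45.809289 + 7068.136831) = 84.3442 km
Glasmere: √((0.0372·111.32)² + (-0.0027·98.63)²) = √(17.148742 + 0.070916) = 4.1497 km
Brinmoor: √((0.4491·111.32)² + (1.2381·98.63)²) = √(2499.381238 + 14911.780883) = 131.9514 km
Sorted: Glasmere (4.1497 km) < Marrosk (84.3442 km) < Fenwold (122.4867 km) < Brinmoor (131.9514 km) < Norvane (189.1064 km) < …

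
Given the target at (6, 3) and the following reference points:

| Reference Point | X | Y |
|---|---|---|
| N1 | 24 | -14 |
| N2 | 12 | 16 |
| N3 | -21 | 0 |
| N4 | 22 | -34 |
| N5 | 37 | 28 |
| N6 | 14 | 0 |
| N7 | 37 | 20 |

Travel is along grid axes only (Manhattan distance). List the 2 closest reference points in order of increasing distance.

Distances from (6, 3):
N1: 35
N2: 19
N3: 30
N4: 53
N5: 56
N6: 11
N7: 48
Sorted: N6 (11) < N2 (19) < N3 (30) < N1 (35) < …

N6, N2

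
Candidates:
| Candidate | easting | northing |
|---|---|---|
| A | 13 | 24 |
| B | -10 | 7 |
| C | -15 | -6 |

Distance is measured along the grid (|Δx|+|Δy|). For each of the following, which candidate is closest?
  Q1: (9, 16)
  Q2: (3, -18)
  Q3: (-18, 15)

Q1→A; Q2→C; Q3→B

Q1 at (9, 16):
  A: |4| + |8| = 4 + 8 = 12
  B: |-19| + |-9| = 19 + 9 = 28
  C: |-24| + |-22| = 24 + 22 = 46
  → nearest: A (12)
Q2 at (3, -18):
  A: |10| + |42| = 10 + 42 = 52
  B: |-13| + |25| = 13 + 25 = 38
  C: |-18| + |12| = 18 + 12 = 30
  → nearest: C (30)
Q3 at (-18, 15):
  A: |31| + |9| = 31 + 9 = 40
  B: |8| + |-8| = 8 + 8 = 16
  C: |3| + |-21| = 3 + 21 = 24
  → nearest: B (16)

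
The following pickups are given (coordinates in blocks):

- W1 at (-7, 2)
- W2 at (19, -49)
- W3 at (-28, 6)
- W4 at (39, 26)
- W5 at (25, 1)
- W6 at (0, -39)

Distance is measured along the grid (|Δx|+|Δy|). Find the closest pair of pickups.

Pairwise distances:
W1–W2: 77 blocks
W1–W3: 25 blocks
W1–W4: 70 blocks
W1–W5: 33 blocks
W1–W6: 48 blocks
W2–W3: 102 blocks
W2–W4: 95 blocks
W2–W5: 56 blocks
W2–W6: 29 blocks
W3–W4: 87 blocks
W3–W5: 58 blocks
W3–W6: 73 blocks
W4–W5: 39 blocks
W4–W6: 104 blocks
W5–W6: 65 blocks
Closest pair: W1–W3 at 25 blocks.

W1 and W3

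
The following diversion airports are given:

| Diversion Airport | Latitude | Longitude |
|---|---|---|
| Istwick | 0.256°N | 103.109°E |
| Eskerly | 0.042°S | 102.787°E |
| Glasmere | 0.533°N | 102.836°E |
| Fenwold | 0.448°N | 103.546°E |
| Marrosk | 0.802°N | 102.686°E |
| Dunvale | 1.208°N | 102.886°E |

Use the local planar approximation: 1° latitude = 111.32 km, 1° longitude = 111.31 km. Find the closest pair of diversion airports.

Glasmere and Marrosk

Pairwise distances:
Istwick–Eskerly: 48.838 km
Istwick–Glasmere: 43.293 km
Istwick–Fenwold: 53.131 km
Istwick–Marrosk: 76.884 km
Istwick–Dunvale: 108.845 km
Eskerly–Glasmere: 64.241 km
Eskerly–Fenwold: 100.563 km
Eskerly–Marrosk: 94.624 km
Eskerly–Dunvale: 139.586 km
Glasmere–Fenwold: 79.595 km
Glasmere–Marrosk: 34.285 km
Glasmere–Dunvale: 75.347 km
Fenwold–Marrosk: 103.521 km
Fenwold–Dunvale: 112.048 km
Marrosk–Dunvale: 50.381 km
Closest pair: Glasmere–Marrosk at 34.285 km.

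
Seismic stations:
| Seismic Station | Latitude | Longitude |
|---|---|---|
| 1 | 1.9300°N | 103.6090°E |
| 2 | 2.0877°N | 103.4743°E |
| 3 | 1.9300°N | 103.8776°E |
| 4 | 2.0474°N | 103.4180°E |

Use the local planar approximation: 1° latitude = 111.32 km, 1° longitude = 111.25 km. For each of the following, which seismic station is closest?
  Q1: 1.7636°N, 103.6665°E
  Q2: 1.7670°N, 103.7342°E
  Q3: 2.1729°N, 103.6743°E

Q1→1; Q2→1; Q3→2

Q1 at 1.7636°N, 103.6665°E:
  1: √((0.1664·111.32)² + (-0.0575·111.25)²) = √(343.125535 + 40.920010) = 19.5971 km
  2: √((0.3241·111.32)² + (-0.1922·111.25)²) = √(1301.680675 + 457.200615) = 41.9390 km
  3: √((0.1664·111.32)² + (0.2111·111.25)²) = √(343.125535 + 551.539354) = 29.9109 km
  4: √((0.2838·111.32)² + (-0.2485·111.25)²) = √(998.093386 + 764.280582) = 41.9806 km
  → nearest: 1 (19.5971 km)
Q2 at 1.7670°N, 103.7342°E:
  1: √((0.1630·111.32)² + (-0.1252·111.25)²) = √(329.246831 + 194.003112) = 22.8747 km
  2: √((0.3207·111.32)² + (-0.2599·111.25)²) = √(1274.513134 + 836.012168) = 45.9405 km
  3: √((0.1630·111.32)² + (0.1434·111.25)²) = √(329.246831 + 254.506186) = 24.1610 km
  4: √((0.2804·111.32)² + (-0.3162·111.25)²) = √(974.321787 + 1237.438918) = 47.0294 km
  → nearest: 1 (22.8747 km)
Q3 at 2.1729°N, 103.6743°E:
  1: √((-0.2429·111.32)² + (-0.0653·111.25)²) = √(731.141482 + 52.774776) = 27.9985 km
  2: √((-0.0852·111.32)² + (-0.2000·111.25)²) = √(89.955057 + 495.062500) = 24.1871 km
  3: √((-0.2429·111.32)² + (0.2033·111.25)²) = √(731.141482 + 511.534343) = 35.2516 km
  4: √((-0.1255·111.32)² + (-0.2563·111.25)²) = √(195.179341 + 813.012554) = 31.7520 km
  → nearest: 2 (24.1871 km)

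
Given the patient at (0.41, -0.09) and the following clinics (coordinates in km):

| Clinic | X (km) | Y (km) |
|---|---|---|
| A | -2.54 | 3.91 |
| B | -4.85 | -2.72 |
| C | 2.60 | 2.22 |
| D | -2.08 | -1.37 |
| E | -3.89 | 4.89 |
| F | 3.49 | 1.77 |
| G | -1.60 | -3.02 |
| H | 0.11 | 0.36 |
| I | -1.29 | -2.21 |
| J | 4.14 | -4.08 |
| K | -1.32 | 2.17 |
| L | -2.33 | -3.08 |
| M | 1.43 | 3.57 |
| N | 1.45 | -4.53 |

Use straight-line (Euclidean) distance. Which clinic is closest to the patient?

Distances from (0.41, -0.09):
A: √((-2.95)² + (4.00)²) = √(8.7025 + 16.0000) = 4.97 km
B: √((-5.26)² + (-2.63)²) = √(27.6676 + 6.9169) = 5.88 km
C: √((2.19)² + (2.31)²) = √(4.7961 + 5.3361) = 3.18 km
D: √((-2.49)² + (-1.28)²) = √(6.2001 + 1.6384) = 2.80 km
E: √((-4.30)² + (4.98)²) = √(18.4900 + 24.8004) = 6.58 km
F: √((3.08)² + (1.86)²) = √(9.4864 + 3.4596) = 3.60 km
G: √((-2.01)² + (-2.93)²) = √(4.0401 + 8.5849) = 3.55 km
H: √((-0.30)² + (0.45)²) = √(0.0900 + 0.2025) = 0.54 km
I: √((-1.70)² + (-2.12)²) = √(2.8900 + 4.4944) = 2.72 km
J: √((3.73)² + (-3.99)²) = √(13.9129 + 15.9201) = 5.46 km
K: √((-1.73)² + (2.26)²) = √(2.9929 + 5.1076) = 2.85 km
L: √((-2.74)² + (-2.99)²) = √(7.5076 + 8.9401) = 4.06 km
M: √((1.02)² + (3.66)²) = √(1.0404 + 13.3956) = 3.80 km
N: √((1.04)² + (-4.44)²) = √(1.0816 + 19.7136) = 4.56 km
Minimum: H at 0.54 km.

H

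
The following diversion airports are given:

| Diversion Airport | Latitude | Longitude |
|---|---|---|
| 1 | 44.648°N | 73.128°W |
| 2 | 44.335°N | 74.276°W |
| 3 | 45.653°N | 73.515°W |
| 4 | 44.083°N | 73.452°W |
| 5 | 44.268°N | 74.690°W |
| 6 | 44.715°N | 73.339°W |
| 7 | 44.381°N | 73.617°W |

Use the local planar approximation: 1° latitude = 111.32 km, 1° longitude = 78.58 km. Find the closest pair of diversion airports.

Pairwise distances:
1–2: 96.705 km
1–3: 115.936 km
1–4: 67.853 km
1–5: 129.827 km
1–6: 18.181 km
1–7: 48.579 km
2–3: 158.438 km
2–4: 70.566 km
2–5: 33.376 km
2–6: 84.916 km
2–7: 52.037 km
3–4: 174.842 km
3–5: 179.711 km
3–6: 105.330 km
3–7: 141.826 km
4–5: 99.438 km
4–6: 70.912 km
4–7: 35.617 km
5–6: 117.245 km
5–7: 85.250 km
6–7: 43.123 km
Closest pair: 1–6 at 18.181 km.

1 and 6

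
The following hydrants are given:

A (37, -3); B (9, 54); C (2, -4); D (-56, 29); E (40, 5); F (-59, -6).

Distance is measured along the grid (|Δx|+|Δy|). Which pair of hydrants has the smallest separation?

A and E

Pairwise distances:
A–B: 85
A–C: 36
A–D: 125
A–E: 11
A–F: 99
B–C: 65
B–D: 90
B–E: 80
B–F: 128
C–D: 91
C–E: 47
C–F: 63
D–E: 120
D–F: 38
E–F: 110
Closest pair: A–E at 11.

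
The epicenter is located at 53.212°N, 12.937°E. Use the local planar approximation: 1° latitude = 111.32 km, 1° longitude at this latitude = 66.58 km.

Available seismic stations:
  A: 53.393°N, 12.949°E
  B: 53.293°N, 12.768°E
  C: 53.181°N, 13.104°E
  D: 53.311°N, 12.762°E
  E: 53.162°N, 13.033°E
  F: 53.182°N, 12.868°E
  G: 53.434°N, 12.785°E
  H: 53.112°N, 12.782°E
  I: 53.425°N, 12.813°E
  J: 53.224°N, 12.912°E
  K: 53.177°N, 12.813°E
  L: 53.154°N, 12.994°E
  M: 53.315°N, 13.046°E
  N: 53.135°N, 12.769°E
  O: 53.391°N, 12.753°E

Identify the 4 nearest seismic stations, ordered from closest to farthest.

J, F, L, E

Distances from 53.212°N, 12.937°E:
A: √((0.181·111.32)² + (0.012·66.58)²) = √(405.97898 + 0.63834) = 20.165 km
B: √((0.081·111.32)² + (-0.169·66.58)²) = √(81.30485 + 126.60795) = 14.419 km
C: √((-0.031·111.32)² + (0.167·66.58)²) = √(11.90885 + 123.62905) = 11.642 km
D: √((0.099·111.32)² + (-0.175·66.58)²) = √(121.45539 + 135.75745) = 16.038 km
E: √((-0.050·111.32)² + (0.096·66.58)²) = √(30.98036 + 40.85357) = 8.475 km
F: √((-0.030·111.32)² + (-0.069·66.58)²) = √(11.15293 + 21.10502) = 5.680 km
G: √((0.222·111.32)² + (-0.152·66.58)²) = √(610.73435 + 102.41764) = 26.705 km
H: √((-0.100·111.32)² + (-0.155·66.58)²) = √(123.92142 + 106.50034) = 15.180 km
I: √((0.213·111.32)² + (-0.124·66.58)²) = √(562.21911 + 68.16022) = 25.107 km
J: √((0.012·111.32)² + (-0.025·66.58)²) = √(1.78447 + 2.77056) = 2.134 km
K: √((-0.035·111.32)² + (-0.124·66.58)²) = √(15.18037 + 68.16022) = 9.129 km
L: √((-0.058·111.32)² + (0.057·66.58)²) = √(41.68717 + 14.40248) = 7.489 km
M: √((0.103·111.32)² + (0.109·66.58)²) = √(131.46824 + 52.66724) = 13.570 km
N: √((-0.077·111.32)² + (-0.168·66.58)²) = √(73.47301 + 125.11407) = 14.092 km
O: √((0.179·111.32)² + (-0.184·66.58)²) = √(397.05663 + 150.08014) = 23.391 km
Sorted: J (2.134 km) < F (5.680 km) < L (7.489 km) < E (8.475 km) < K (9.129 km) < C (11.642 km) < …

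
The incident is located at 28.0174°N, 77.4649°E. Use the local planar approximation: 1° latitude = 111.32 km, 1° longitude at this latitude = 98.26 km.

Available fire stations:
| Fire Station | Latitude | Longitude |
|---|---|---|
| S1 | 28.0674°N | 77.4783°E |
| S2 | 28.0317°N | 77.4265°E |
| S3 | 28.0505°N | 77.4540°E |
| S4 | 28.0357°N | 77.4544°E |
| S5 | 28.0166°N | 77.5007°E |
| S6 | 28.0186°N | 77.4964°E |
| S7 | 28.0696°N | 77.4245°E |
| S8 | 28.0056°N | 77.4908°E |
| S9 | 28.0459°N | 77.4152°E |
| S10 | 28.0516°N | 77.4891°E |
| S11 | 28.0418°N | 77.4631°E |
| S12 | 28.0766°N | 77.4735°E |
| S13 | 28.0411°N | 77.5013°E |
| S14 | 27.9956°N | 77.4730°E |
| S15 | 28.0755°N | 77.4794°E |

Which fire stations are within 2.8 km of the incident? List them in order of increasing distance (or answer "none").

S4, S14, S11

Distances from 28.0174°N, 77.4649°E:
S1: √((0.0500·111.32)² + (0.0134·98.26)²) = √(30.980356 + 1.733657) = 5.7196 km
S2: √((0.0143·111.32)² + (-0.0384·98.26)²) = √(2.534069 + 14.236917) = 4.0952 km
S3: √((0.0331·111.32)² + (-0.0109·98.26)²) = √(13.576955 + 1.147114) = 3.8372 km
S4: √((0.0183·111.32)² + (-0.0105·98.26)²) = √(4.150005 + 1.064467) = 2.2835 km
S5: √((-0.0008·111.32)² + (0.0358·98.26)²) = √(0.007931 + 12.374270) = 3.5188 km
S6: √((0.0012·111.32)² + (0.0315·98.26)²) = √(0.017845 + 9.580201) = 3.0981 km
S7: √((0.0522·111.32)² + (-0.0404·98.26)²) = √(33.766605 + 15.758550) = 7.0374 km
S8: √((-0.0118·111.32)² + (0.0259·98.26)²) = √(1.725482 + 6.476689) = 2.8639 km
S9: √((0.0285·111.32)² + (-0.0497·98.26)²) = √(10.065518 + 23.848787) = 5.8236 km
S10: √((0.0342·111.32)² + (0.0242·98.26)²) = √(14.494345 + 5.654370) = 4.4887 km
S11: √((0.0244·111.32)² + (-0.0018·98.26)²) = √(7.377786 + 0.031282) = 2.7220 km
S12: √((0.0592·111.32)² + (0.0086·98.26)²) = √(43.429998 + 0.714086) = 6.6441 km
S13: √((0.0237·111.32)² + (0.0364·98.26)²) = √(6.960542 + 12.792525) = 4.4444 km
S14: √((-0.0218·111.32)² + (0.0081·98.26)²) = √(5.889242 + 0.633466) = 2.5540 km
S15: √((0.0581·111.32)² + (0.0145·98.26)²) = √(41.831040 + 2.029970) = 6.6228 km
Threshold 2.8 km: S4 (2.2835 km), S14 (2.5540 km), S11 (2.7220 km) are within range.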